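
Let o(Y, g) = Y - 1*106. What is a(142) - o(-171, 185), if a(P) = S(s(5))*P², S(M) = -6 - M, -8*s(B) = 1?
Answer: -236373/2 ≈ -1.1819e+5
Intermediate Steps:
s(B) = -⅛ (s(B) = -⅛*1 = -⅛)
a(P) = -47*P²/8 (a(P) = (-6 - 1*(-⅛))*P² = (-6 + ⅛)*P² = -47*P²/8)
o(Y, g) = -106 + Y (o(Y, g) = Y - 106 = -106 + Y)
a(142) - o(-171, 185) = -47/8*142² - (-106 - 171) = -47/8*20164 - 1*(-277) = -236927/2 + 277 = -236373/2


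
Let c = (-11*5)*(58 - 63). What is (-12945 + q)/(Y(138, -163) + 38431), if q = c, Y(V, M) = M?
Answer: -6335/19134 ≈ -0.33109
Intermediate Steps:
c = 275 (c = -55*(-5) = 275)
q = 275
(-12945 + q)/(Y(138, -163) + 38431) = (-12945 + 275)/(-163 + 38431) = -12670/38268 = -12670*1/38268 = -6335/19134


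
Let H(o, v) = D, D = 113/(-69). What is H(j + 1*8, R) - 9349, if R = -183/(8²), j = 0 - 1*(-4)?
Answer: -645194/69 ≈ -9350.6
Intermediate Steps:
j = 4 (j = 0 + 4 = 4)
D = -113/69 (D = 113*(-1/69) = -113/69 ≈ -1.6377)
R = -183/64 ≈ -2.8594
H(o, v) = -113/69
H(j + 1*8, R) - 9349 = -113/69 - 9349 = -645194/69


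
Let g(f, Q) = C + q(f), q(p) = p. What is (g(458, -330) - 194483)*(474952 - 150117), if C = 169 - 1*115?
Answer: -63008569785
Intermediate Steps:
C = 54 (C = 169 - 115 = 54)
g(f, Q) = 54 + f
(g(458, -330) - 194483)*(474952 - 150117) = ((54 + 458) - 194483)*(474952 - 150117) = (512 - 194483)*324835 = -193971*324835 = -63008569785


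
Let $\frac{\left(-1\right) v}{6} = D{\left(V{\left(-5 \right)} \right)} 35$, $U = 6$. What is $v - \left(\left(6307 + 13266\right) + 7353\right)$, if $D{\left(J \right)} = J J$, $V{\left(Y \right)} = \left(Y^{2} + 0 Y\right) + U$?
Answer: $-228736$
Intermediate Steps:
$V{\left(Y \right)} = 6 + Y^{2}$ ($V{\left(Y \right)} = \left(Y^{2} + 0 Y\right) + 6 = \left(Y^{2} + 0\right) + 6 = Y^{2} + 6 = 6 + Y^{2}$)
$D{\left(J \right)} = J^{2}$
$v = -201810$ ($v = - 6 \left(6 + \left(-5\right)^{2}\right)^{2} \cdot 35 = - 6 \left(6 + 25\right)^{2} \cdot 35 = - 6 \cdot 31^{2} \cdot 35 = - 6 \cdot 961 \cdot 35 = \left(-6\right) 33635 = -201810$)
$v - \left(\left(6307 + 13266\right) + 7353\right) = -201810 - \left(\left(6307 + 13266\right) + 7353\right) = -201810 - \left(19573 + 7353\right) = -201810 - 26926 = -228736$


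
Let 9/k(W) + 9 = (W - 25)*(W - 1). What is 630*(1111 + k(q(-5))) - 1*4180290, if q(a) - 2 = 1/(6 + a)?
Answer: -184464750/53 ≈ -3.4805e+6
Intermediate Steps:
q(a) = 2 + 1/(6 + a)
k(W) = 9/(-9 + (-1 + W)*(-25 + W)) (k(W) = 9/(-9 + (W - 25)*(W - 1)) = 9/(-9 + (-25 + W)*(-1 + W)) = 9/(-9 + (-1 + W)*(-25 + W)))
630*(1111 + k(q(-5))) - 1*4180290 = 630*(1111 + 9/(16 + ((13 + 2*(-5))/(6 - 5))² - 26*(13 + 2*(-5))/(6 - 5))) - 1*4180290 = 630*(1111 + 9/(16 + ((13 - 10)/1)² - 26*(13 - 10)/1)) - 4180290 = 630*(1111 + 9/(16 + (1*3)² - 26*3)) - 4180290 = 630*(1111 + 9/(16 + 3² - 26*3)) - 4180290 = 630*(1111 + 9/(16 + 9 - 78)) - 4180290 = 630*(1111 + 9/(-53)) - 4180290 = 630*(1111 + 9*(-1/53)) - 4180290 = 630*(1111 - 9/53) - 4180290 = 630*(58874/53) - 4180290 = 37090620/53 - 4180290 = -184464750/53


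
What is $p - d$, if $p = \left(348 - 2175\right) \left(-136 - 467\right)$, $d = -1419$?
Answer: $1103100$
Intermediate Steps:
$p = 1101681$ ($p = \left(-1827\right) \left(-603\right) = 1101681$)
$p - d = 1101681 - -1419 = 1101681 + 1419 = 1103100$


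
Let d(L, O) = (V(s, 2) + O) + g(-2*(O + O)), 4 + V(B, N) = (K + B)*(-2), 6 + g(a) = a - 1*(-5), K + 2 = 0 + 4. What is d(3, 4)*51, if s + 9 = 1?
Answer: -255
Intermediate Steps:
s = -8 (s = -9 + 1 = -8)
K = 2 (K = -2 + (0 + 4) = -2 + 4 = 2)
g(a) = -1 + a (g(a) = -6 + (a - 1*(-5)) = -6 + (a + 5) = -6 + (5 + a) = -1 + a)
V(B, N) = -8 - 2*B (V(B, N) = -4 + (2 + B)*(-2) = -4 + (-4 - 2*B) = -8 - 2*B)
d(L, O) = 7 - 3*O (d(L, O) = ((-8 - 2*(-8)) + O) + (-1 - 2*(O + O)) = ((-8 + 16) + O) + (-1 - 4*O) = (8 + O) + (-1 - 4*O) = 7 - 3*O)
d(3, 4)*51 = (7 - 3*4)*51 = (7 - 12)*51 = -5*51 = -255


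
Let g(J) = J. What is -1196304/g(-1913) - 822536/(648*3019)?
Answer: 292346294935/467803107 ≈ 624.93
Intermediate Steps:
-1196304/g(-1913) - 822536/(648*3019) = -1196304/(-1913) - 822536/(648*3019) = -1196304*(-1/1913) - 822536/1956312 = 1196304/1913 - 822536*1/1956312 = 1196304/1913 - 102817/244539 = 292346294935/467803107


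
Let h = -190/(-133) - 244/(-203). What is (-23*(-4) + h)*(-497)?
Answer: -1363910/29 ≈ -47031.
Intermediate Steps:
h = 534/203 (h = -190*(-1/133) - 244*(-1/203) = 10/7 + 244/203 = 534/203 ≈ 2.6305)
(-23*(-4) + h)*(-497) = (-23*(-4) + 534/203)*(-497) = (92 + 534/203)*(-497) = (19210/203)*(-497) = -1363910/29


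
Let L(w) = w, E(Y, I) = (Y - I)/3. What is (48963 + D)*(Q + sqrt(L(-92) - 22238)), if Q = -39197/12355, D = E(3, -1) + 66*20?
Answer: -5912985041/37065 + 150853*I*sqrt(22330)/3 ≈ -1.5953e+5 + 7.5141e+6*I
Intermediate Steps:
E(Y, I) = -I/3 + Y/3 (E(Y, I) = (Y - I)*(1/3) = -I/3 + Y/3)
D = 3964/3 (D = (-1/3*(-1) + (1/3)*3) + 66*20 = (1/3 + 1) + 1320 = 4/3 + 1320 = 3964/3 ≈ 1321.3)
Q = -39197/12355 (Q = -39197*1/12355 = -39197/12355 ≈ -3.1726)
(48963 + D)*(Q + sqrt(L(-92) - 22238)) = (48963 + 3964/3)*(-39197/12355 + sqrt(-92 - 22238)) = 150853*(-39197/12355 + sqrt(-22330))/3 = 150853*(-39197/12355 + I*sqrt(22330))/3 = -5912985041/37065 + 150853*I*sqrt(22330)/3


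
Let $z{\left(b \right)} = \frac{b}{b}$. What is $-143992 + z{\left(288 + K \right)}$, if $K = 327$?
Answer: $-143991$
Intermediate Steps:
$z{\left(b \right)} = 1$
$-143992 + z{\left(288 + K \right)} = -143992 + 1 = -143991$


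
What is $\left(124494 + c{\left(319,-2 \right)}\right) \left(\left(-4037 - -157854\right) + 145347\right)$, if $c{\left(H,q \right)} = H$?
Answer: $37339556332$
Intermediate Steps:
$\left(124494 + c{\left(319,-2 \right)}\right) \left(\left(-4037 - -157854\right) + 145347\right) = \left(124494 + 319\right) \left(\left(-4037 - -157854\right) + 145347\right) = 124813 \left(\left(-4037 + 157854\right) + 145347\right) = 124813 \left(153817 + 145347\right) = 124813 \cdot 299164 = 37339556332$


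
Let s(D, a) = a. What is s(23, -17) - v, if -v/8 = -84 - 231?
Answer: -2537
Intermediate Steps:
v = 2520 (v = -8*(-84 - 231) = -8*(-315) = 2520)
s(23, -17) - v = -17 - 1*2520 = -17 - 2520 = -2537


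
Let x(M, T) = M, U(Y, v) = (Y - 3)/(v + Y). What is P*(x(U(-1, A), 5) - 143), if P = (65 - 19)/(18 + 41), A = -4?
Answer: -32706/295 ≈ -110.87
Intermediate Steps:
U(Y, v) = (-3 + Y)/(Y + v)
P = 46/59 ≈ 0.77966
P*(x(U(-1, A), 5) - 143) = 46*((-3 - 1)/(-1 - 4) - 143)/59 = 46*(-4/(-5) - 143)/59 = 46*(-⅕*(-4) - 143)/59 = 46*(⅘ - 143)/59 = (46/59)*(-711/5) = -32706/295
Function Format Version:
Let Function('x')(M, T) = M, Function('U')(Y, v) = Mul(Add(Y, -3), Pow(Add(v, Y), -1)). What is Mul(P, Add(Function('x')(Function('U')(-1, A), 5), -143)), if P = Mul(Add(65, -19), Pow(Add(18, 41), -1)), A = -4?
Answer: Rational(-32706, 295) ≈ -110.87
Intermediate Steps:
Function('U')(Y, v) = Mul(Pow(Add(Y, v), -1), Add(-3, Y)) (Function('U')(Y, v) = Mul(Add(-3, Y), Pow(Add(Y, v), -1)) = Mul(Pow(Add(Y, v), -1), Add(-3, Y)))
P = Rational(46, 59) (P = Mul(46, Pow(59, -1)) = Mul(46, Rational(1, 59)) = Rational(46, 59) ≈ 0.77966)
Mul(P, Add(Function('x')(Function('U')(-1, A), 5), -143)) = Mul(Rational(46, 59), Add(Mul(Pow(Add(-1, -4), -1), Add(-3, -1)), -143)) = Mul(Rational(46, 59), Add(Mul(Pow(-5, -1), -4), -143)) = Mul(Rational(46, 59), Add(Mul(Rational(-1, 5), -4), -143)) = Mul(Rational(46, 59), Add(Rational(4, 5), -143)) = Mul(Rational(46, 59), Rational(-711, 5)) = Rational(-32706, 295)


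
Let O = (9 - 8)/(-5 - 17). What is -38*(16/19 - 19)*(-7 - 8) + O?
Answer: -227701/22 ≈ -10350.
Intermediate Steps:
O = -1/22 (O = 1/(-22) = 1*(-1/22) = -1/22 ≈ -0.045455)
-38*(16/19 - 19)*(-7 - 8) + O = -38*(16/19 - 19)*(-7 - 8) - 1/22 = -38*(16*(1/19) - 19)*(-15) - 1/22 = -38*(16/19 - 19)*(-15) - 1/22 = -(-690)*(-15) - 1/22 = -38*5175/19 - 1/22 = -10350 - 1/22 = -227701/22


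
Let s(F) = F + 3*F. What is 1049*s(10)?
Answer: 41960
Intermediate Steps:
s(F) = 4*F
1049*s(10) = 1049*(4*10) = 1049*40 = 41960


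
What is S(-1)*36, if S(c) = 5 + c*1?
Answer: 144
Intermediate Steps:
S(c) = 5 + c
S(-1)*36 = (5 - 1)*36 = 4*36 = 144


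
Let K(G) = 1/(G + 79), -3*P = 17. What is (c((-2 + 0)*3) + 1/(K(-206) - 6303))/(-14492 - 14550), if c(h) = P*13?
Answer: 176906903/69742794732 ≈ 0.0025366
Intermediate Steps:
P = -17/3 (P = -⅓*17 = -17/3 ≈ -5.6667)
K(G) = 1/(79 + G)
c(h) = -221/3 (c(h) = -17/3*13 = -221/3)
(c((-2 + 0)*3) + 1/(K(-206) - 6303))/(-14492 - 14550) = (-221/3 + 1/(1/(79 - 206) - 6303))/(-14492 - 14550) = (-221/3 + 1/(1/(-127) - 6303))/(-29042) = (-221/3 + 1/(-1/127 - 6303))*(-1/29042) = (-221/3 + 1/(-800482/127))*(-1/29042) = (-221/3 - 127/800482)*(-1/29042) = -176906903/2401446*(-1/29042) = 176906903/69742794732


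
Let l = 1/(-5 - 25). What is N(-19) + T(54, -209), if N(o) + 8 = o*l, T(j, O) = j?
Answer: 1399/30 ≈ 46.633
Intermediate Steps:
l = -1/30 (l = 1/(-30) = -1/30 ≈ -0.033333)
N(o) = -8 - o/30 (N(o) = -8 + o*(-1/30) = -8 - o/30)
N(-19) + T(54, -209) = (-8 - 1/30*(-19)) + 54 = (-8 + 19/30) + 54 = -221/30 + 54 = 1399/30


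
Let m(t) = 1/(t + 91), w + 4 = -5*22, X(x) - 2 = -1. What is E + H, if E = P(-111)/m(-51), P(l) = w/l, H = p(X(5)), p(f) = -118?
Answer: -2846/37 ≈ -76.919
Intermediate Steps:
X(x) = 1 (X(x) = 2 - 1 = 1)
w = -114 (w = -4 - 5*22 = -4 - 110 = -114)
H = -118
m(t) = 1/(91 + t)
P(l) = -114/l
E = 1520/37 (E = (-114/(-111))/(1/(91 - 51)) = (-114*(-1/111))/(1/40) = 38/(37*(1/40)) = (38/37)*40 = 1520/37 ≈ 41.081)
E + H = 1520/37 - 118 = -2846/37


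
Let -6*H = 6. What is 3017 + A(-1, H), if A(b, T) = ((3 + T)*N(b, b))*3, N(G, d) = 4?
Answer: 3041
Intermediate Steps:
H = -1 (H = -1/6*6 = -1)
A(b, T) = 36 + 12*T (A(b, T) = ((3 + T)*4)*3 = (12 + 4*T)*3 = 36 + 12*T)
3017 + A(-1, H) = 3017 + (36 + 12*(-1)) = 3017 + (36 - 12) = 3017 + 24 = 3041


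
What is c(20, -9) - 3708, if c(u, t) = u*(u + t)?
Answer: -3488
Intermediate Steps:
c(u, t) = u*(t + u)
c(20, -9) - 3708 = 20*(-9 + 20) - 3708 = 20*11 - 3708 = 220 - 3708 = -3488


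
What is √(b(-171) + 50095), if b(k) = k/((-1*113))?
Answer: √639682378/113 ≈ 223.82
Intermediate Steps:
b(k) = -k/113 (b(k) = k/(-113) = k*(-1/113) = -k/113)
√(b(-171) + 50095) = √(-1/113*(-171) + 50095) = √(171/113 + 50095) = √(5660906/113) = √639682378/113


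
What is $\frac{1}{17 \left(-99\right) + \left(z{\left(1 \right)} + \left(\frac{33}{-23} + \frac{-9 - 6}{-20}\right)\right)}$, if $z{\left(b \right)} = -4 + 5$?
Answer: $- \frac{92}{154807} \approx -0.00059429$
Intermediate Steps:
$z{\left(b \right)} = 1$
$\frac{1}{17 \left(-99\right) + \left(z{\left(1 \right)} + \left(\frac{33}{-23} + \frac{-9 - 6}{-20}\right)\right)} = \frac{1}{17 \left(-99\right) + \left(1 + \left(\frac{33}{-23} + \frac{-9 - 6}{-20}\right)\right)} = \frac{1}{-1683 + \left(1 + \left(33 \left(- \frac{1}{23}\right) - - \frac{3}{4}\right)\right)} = \frac{1}{-1683 + \left(1 + \left(- \frac{33}{23} + \frac{3}{4}\right)\right)} = \frac{1}{-1683 + \left(1 - \frac{63}{92}\right)} = \frac{1}{-1683 + \frac{29}{92}} = \frac{1}{- \frac{154807}{92}} = - \frac{92}{154807}$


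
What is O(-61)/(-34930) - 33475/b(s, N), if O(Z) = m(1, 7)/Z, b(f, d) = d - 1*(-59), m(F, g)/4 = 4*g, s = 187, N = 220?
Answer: -5094725393/42462405 ≈ -119.98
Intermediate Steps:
m(F, g) = 16*g (m(F, g) = 4*(4*g) = 16*g)
b(f, d) = 59 + d (b(f, d) = d + 59 = 59 + d)
O(Z) = 112/Z (O(Z) = (16*7)/Z = 112/Z)
O(-61)/(-34930) - 33475/b(s, N) = (112/(-61))/(-34930) - 33475/(59 + 220) = (112*(-1/61))*(-1/34930) - 33475/279 = -112/61*(-1/34930) - 33475*1/279 = 8/152195 - 33475/279 = -5094725393/42462405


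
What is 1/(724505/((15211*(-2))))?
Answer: -30422/724505 ≈ -0.041990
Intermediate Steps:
1/(724505/((15211*(-2)))) = 1/(724505/(-30422)) = 1/(724505*(-1/30422)) = 1/(-724505/30422) = -30422/724505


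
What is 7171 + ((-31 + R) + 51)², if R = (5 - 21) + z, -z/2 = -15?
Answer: 8327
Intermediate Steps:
z = 30 (z = -2*(-15) = 30)
R = 14 (R = (5 - 21) + 30 = -16 + 30 = 14)
7171 + ((-31 + R) + 51)² = 7171 + ((-31 + 14) + 51)² = 7171 + (-17 + 51)² = 7171 + 34² = 7171 + 1156 = 8327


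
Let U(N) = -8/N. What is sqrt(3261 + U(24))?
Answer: sqrt(29346)/3 ≈ 57.102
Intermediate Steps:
sqrt(3261 + U(24)) = sqrt(3261 - 8/24) = sqrt(3261 - 8*1/24) = sqrt(3261 - 1/3) = sqrt(9782/3) = sqrt(29346)/3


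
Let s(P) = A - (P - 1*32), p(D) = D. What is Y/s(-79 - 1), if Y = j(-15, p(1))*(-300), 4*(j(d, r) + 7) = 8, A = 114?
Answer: 750/113 ≈ 6.6372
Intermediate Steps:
j(d, r) = -5 (j(d, r) = -7 + (1/4)*8 = -7 + 2 = -5)
s(P) = 146 - P (s(P) = 114 - (P - 1*32) = 114 - (P - 32) = 114 - (-32 + P) = 114 + (32 - P) = 146 - P)
Y = 1500 (Y = -5*(-300) = 1500)
Y/s(-79 - 1) = 1500/(146 - (-79 - 1)) = 1500/(146 - 1*(-80)) = 1500/(146 + 80) = 1500/226 = 1500*(1/226) = 750/113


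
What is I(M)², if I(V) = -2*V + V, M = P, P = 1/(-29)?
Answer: 1/841 ≈ 0.0011891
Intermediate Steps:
P = -1/29 ≈ -0.034483
M = -1/29 ≈ -0.034483
I(V) = -V
I(M)² = (-1*(-1/29))² = (1/29)² = 1/841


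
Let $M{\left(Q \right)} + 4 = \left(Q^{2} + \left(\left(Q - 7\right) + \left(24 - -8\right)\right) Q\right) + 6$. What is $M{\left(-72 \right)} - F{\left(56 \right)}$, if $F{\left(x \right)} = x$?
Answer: $8514$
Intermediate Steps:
$M{\left(Q \right)} = 2 + Q^{2} + Q \left(25 + Q\right)$ ($M{\left(Q \right)} = -4 + \left(\left(Q^{2} + \left(\left(Q - 7\right) + \left(24 - -8\right)\right) Q\right) + 6\right) = -4 + \left(\left(Q^{2} + \left(\left(-7 + Q\right) + \left(24 + 8\right)\right) Q\right) + 6\right) = -4 + \left(\left(Q^{2} + \left(\left(-7 + Q\right) + 32\right) Q\right) + 6\right) = -4 + \left(\left(Q^{2} + \left(25 + Q\right) Q\right) + 6\right) = -4 + \left(\left(Q^{2} + Q \left(25 + Q\right)\right) + 6\right) = -4 + \left(6 + Q^{2} + Q \left(25 + Q\right)\right) = 2 + Q^{2} + Q \left(25 + Q\right)$)
$M{\left(-72 \right)} - F{\left(56 \right)} = \left(2 + 2 \left(-72\right)^{2} + 25 \left(-72\right)\right) - 56 = \left(2 + 2 \cdot 5184 - 1800\right) - 56 = \left(2 + 10368 - 1800\right) - 56 = 8570 - 56 = 8514$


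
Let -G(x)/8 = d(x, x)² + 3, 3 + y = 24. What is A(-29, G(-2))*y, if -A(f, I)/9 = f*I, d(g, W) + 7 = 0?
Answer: -2280096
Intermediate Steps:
y = 21 (y = -3 + 24 = 21)
d(g, W) = -7 (d(g, W) = -7 + 0 = -7)
G(x) = -416 (G(x) = -8*((-7)² + 3) = -8*(49 + 3) = -8*52 = -416)
A(f, I) = -9*I*f (A(f, I) = -9*f*I = -9*I*f)
A(-29, G(-2))*y = -9*(-416)*(-29)*21 = -108576*21 = -2280096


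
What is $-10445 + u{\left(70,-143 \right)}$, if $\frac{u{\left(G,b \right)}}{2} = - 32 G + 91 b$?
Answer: $-40951$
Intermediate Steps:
$u{\left(G,b \right)} = - 64 G + 182 b$ ($u{\left(G,b \right)} = 2 \left(- 32 G + 91 b\right) = - 64 G + 182 b$)
$-10445 + u{\left(70,-143 \right)} = -10445 + \left(\left(-64\right) 70 + 182 \left(-143\right)\right) = -10445 - 30506 = -40951$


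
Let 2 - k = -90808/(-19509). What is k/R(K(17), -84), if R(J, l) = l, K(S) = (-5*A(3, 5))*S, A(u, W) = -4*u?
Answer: 25895/819378 ≈ 0.031603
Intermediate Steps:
K(S) = 60*S (K(S) = (-(-20)*3)*S = (-5*(-12))*S = 60*S)
k = -51790/19509 (k = 2 - (-90808)/(-19509) = 2 - (-90808)*(-1)/19509 = 2 - 1*90808/19509 = 2 - 90808/19509 = -51790/19509 ≈ -2.6547)
k/R(K(17), -84) = -51790/19509/(-84) = -51790/19509*(-1/84) = 25895/819378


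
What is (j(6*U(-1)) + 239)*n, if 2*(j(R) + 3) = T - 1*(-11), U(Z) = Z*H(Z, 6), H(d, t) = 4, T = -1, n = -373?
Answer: -89893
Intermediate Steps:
U(Z) = 4*Z (U(Z) = Z*4 = 4*Z)
j(R) = 2 (j(R) = -3 + (-1 - 1*(-11))/2 = -3 + (-1 + 11)/2 = -3 + (½)*10 = -3 + 5 = 2)
(j(6*U(-1)) + 239)*n = (2 + 239)*(-373) = 241*(-373) = -89893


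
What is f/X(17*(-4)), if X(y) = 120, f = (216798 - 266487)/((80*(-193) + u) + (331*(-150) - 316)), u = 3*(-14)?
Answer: 5521/872640 ≈ 0.0063268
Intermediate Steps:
u = -42
f = 5521/7272 (f = (216798 - 266487)/((80*(-193) - 42) + (331*(-150) - 316)) = -49689/((-15440 - 42) + (-49650 - 316)) = -49689/(-15482 - 49966) = -49689/(-65448) = -49689*(-1/65448) = 5521/7272 ≈ 0.75921)
f/X(17*(-4)) = (5521/7272)/120 = (5521/7272)*(1/120) = 5521/872640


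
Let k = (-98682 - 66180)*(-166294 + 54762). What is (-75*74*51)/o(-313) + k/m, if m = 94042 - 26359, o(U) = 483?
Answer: 140665889094/518903 ≈ 2.7108e+5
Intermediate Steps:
k = 18387388584 (k = -164862*(-111532) = 18387388584)
m = 67683
(-75*74*51)/o(-313) + k/m = (-75*74*51)/483 + 18387388584/67683 = -5550*51*(1/483) + 18387388584*(1/67683) = -283050*1/483 + 6129129528/22561 = -94350/161 + 6129129528/22561 = 140665889094/518903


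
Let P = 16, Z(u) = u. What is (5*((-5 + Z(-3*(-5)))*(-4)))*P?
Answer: -3200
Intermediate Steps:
(5*((-5 + Z(-3*(-5)))*(-4)))*P = (5*((-5 - 3*(-5))*(-4)))*16 = (5*((-5 + 15)*(-4)))*16 = (5*(10*(-4)))*16 = (5*(-40))*16 = -200*16 = -3200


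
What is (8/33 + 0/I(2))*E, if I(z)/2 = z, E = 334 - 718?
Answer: -1024/11 ≈ -93.091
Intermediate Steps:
E = -384
I(z) = 2*z
(8/33 + 0/I(2))*E = (8/33 + 0/((2*2)))*(-384) = (8*(1/33) + 0/4)*(-384) = (8/33 + 0*(1/4))*(-384) = (8/33 + 0)*(-384) = (8/33)*(-384) = -1024/11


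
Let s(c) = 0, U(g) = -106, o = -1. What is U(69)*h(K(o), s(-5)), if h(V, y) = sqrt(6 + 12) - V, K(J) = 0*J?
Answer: -318*sqrt(2) ≈ -449.72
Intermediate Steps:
K(J) = 0
h(V, y) = -V + 3*sqrt(2) (h(V, y) = sqrt(18) - V = 3*sqrt(2) - V = -V + 3*sqrt(2))
U(69)*h(K(o), s(-5)) = -106*(-1*0 + 3*sqrt(2)) = -106*(0 + 3*sqrt(2)) = -318*sqrt(2)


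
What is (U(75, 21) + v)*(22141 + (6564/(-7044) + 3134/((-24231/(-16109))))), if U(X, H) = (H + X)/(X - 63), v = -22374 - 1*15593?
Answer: -4359546327278926/4741199 ≈ -9.1950e+8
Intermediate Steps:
v = -37967 (v = -22374 - 15593 = -37967)
U(X, H) = (H + X)/(-63 + X)
(U(75, 21) + v)*(22141 + (6564/(-7044) + 3134/((-24231/(-16109))))) = ((21 + 75)/(-63 + 75) - 37967)*(22141 + (6564/(-7044) + 3134/((-24231/(-16109))))) = (96/12 - 37967)*(22141 + (6564*(-1/7044) + 3134/((-24231*(-1/16109))))) = ((1/12)*96 - 37967)*(22141 + (-547/587 + 3134/(24231/16109))) = (8 - 37967)*(22141 + (-547/587 + 3134*(16109/24231))) = -37959*(22141 + (-547/587 + 50485606/24231)) = -37959*(22141 + 29621796365/14223597) = -37959*344546457542/14223597 = -4359546327278926/4741199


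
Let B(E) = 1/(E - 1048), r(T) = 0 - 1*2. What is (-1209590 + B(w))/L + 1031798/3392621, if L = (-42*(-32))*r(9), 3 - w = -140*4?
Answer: 1991630148973411/4422892145280 ≈ 450.30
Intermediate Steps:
w = 563 (w = 3 - (-140)*4 = 3 - 1*(-560) = 3 + 560 = 563)
r(T) = -2 (r(T) = 0 - 2 = -2)
B(E) = 1/(-1048 + E)
L = -2688 (L = -42*(-32)*(-2) = 1344*(-2) = -2688)
(-1209590 + B(w))/L + 1031798/3392621 = (-1209590 + 1/(-1048 + 563))/(-2688) + 1031798/3392621 = (-1209590 + 1/(-485))*(-1/2688) + 1031798*(1/3392621) = (-1209590 - 1/485)*(-1/2688) + 1031798/3392621 = -586651151/485*(-1/2688) + 1031798/3392621 = 586651151/1303680 + 1031798/3392621 = 1991630148973411/4422892145280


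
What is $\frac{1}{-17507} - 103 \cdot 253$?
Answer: $- \frac{456214914}{17507} \approx -26059.0$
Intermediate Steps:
$\frac{1}{-17507} - 103 \cdot 253 = - \frac{1}{17507} - 26059 = - \frac{456214914}{17507}$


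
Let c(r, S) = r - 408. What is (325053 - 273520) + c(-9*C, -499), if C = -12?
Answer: 51233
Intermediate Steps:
c(r, S) = -408 + r
(325053 - 273520) + c(-9*C, -499) = (325053 - 273520) + (-408 - 9*(-12)) = 51533 + (-408 + 108) = 51533 - 300 = 51233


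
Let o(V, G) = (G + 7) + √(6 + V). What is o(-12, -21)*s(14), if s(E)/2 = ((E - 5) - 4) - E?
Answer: 252 - 18*I*√6 ≈ 252.0 - 44.091*I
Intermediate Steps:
o(V, G) = 7 + G + √(6 + V) (o(V, G) = (7 + G) + √(6 + V) = 7 + G + √(6 + V))
s(E) = -18 (s(E) = 2*(((E - 5) - 4) - E) = 2*(((-5 + E) - 4) - E) = 2*((-9 + E) - E) = 2*(-9) = -18)
o(-12, -21)*s(14) = (7 - 21 + √(6 - 12))*(-18) = (7 - 21 + √(-6))*(-18) = (7 - 21 + I*√6)*(-18) = (-14 + I*√6)*(-18) = 252 - 18*I*√6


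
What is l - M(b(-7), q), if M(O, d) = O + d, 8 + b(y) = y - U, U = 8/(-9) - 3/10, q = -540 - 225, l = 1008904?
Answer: 90871453/90 ≈ 1.0097e+6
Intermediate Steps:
q = -765
U = -107/90 (U = 8*(-⅑) - 3*⅒ = -8/9 - 3/10 = -107/90 ≈ -1.1889)
b(y) = -613/90 + y (b(y) = -8 + (y - 1*(-107/90)) = -8 + (y + 107/90) = -8 + (107/90 + y) = -613/90 + y)
l - M(b(-7), q) = 1008904 - ((-613/90 - 7) - 765) = 1008904 - (-1243/90 - 765) = 1008904 - 1*(-70093/90) = 1008904 + 70093/90 = 90871453/90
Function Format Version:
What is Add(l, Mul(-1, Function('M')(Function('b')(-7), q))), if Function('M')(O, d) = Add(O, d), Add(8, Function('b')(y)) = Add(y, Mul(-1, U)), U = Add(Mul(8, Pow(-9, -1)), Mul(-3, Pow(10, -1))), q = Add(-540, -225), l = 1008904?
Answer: Rational(90871453, 90) ≈ 1.0097e+6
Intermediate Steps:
q = -765
U = Rational(-107, 90) (U = Add(Mul(8, Rational(-1, 9)), Mul(-3, Rational(1, 10))) = Add(Rational(-8, 9), Rational(-3, 10)) = Rational(-107, 90) ≈ -1.1889)
Function('b')(y) = Add(Rational(-613, 90), y) (Function('b')(y) = Add(-8, Add(y, Mul(-1, Rational(-107, 90)))) = Add(-8, Add(y, Rational(107, 90))) = Add(-8, Add(Rational(107, 90), y)) = Add(Rational(-613, 90), y))
Add(l, Mul(-1, Function('M')(Function('b')(-7), q))) = Add(1008904, Mul(-1, Add(Add(Rational(-613, 90), -7), -765))) = Add(1008904, Mul(-1, Add(Rational(-1243, 90), -765))) = Add(1008904, Mul(-1, Rational(-70093, 90))) = Add(1008904, Rational(70093, 90)) = Rational(90871453, 90)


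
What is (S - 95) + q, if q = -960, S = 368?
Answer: -687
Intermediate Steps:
(S - 95) + q = (368 - 95) - 960 = 273 - 960 = -687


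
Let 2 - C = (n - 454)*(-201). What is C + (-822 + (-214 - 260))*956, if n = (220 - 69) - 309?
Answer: -1361986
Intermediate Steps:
n = -158 (n = 151 - 309 = -158)
C = -123010 (C = 2 - (-158 - 454)*(-201) = 2 - (-612)*(-201) = 2 - 1*123012 = 2 - 123012 = -123010)
C + (-822 + (-214 - 260))*956 = -123010 + (-822 + (-214 - 260))*956 = -123010 + (-822 - 474)*956 = -123010 - 1296*956 = -123010 - 1238976 = -1361986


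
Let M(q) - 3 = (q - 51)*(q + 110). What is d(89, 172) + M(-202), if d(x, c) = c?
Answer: 23451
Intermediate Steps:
M(q) = 3 + (-51 + q)*(110 + q) (M(q) = 3 + (q - 51)*(q + 110) = 3 + (-51 + q)*(110 + q))
d(89, 172) + M(-202) = 172 + (-5607 + (-202)² + 59*(-202)) = 172 + (-5607 + 40804 - 11918) = 172 + 23279 = 23451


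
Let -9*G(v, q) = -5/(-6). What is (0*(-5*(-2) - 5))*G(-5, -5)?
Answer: 0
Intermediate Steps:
G(v, q) = -5/54 (G(v, q) = -(-5)/(9*(-6)) = -(-5)*(-1)/(9*6) = -1/9*5/6 = -5/54)
(0*(-5*(-2) - 5))*G(-5, -5) = (0*(-5*(-2) - 5))*(-5/54) = (0*(10 - 5))*(-5/54) = (0*5)*(-5/54) = 0*(-5/54) = 0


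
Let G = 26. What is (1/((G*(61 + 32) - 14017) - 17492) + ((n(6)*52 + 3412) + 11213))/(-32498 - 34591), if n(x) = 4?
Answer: -431506802/1951686099 ≈ -0.22109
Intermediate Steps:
(1/((G*(61 + 32) - 14017) - 17492) + ((n(6)*52 + 3412) + 11213))/(-32498 - 34591) = (1/((26*(61 + 32) - 14017) - 17492) + ((4*52 + 3412) + 11213))/(-32498 - 34591) = (1/((26*93 - 14017) - 17492) + ((208 + 3412) + 11213))/(-67089) = (1/((2418 - 14017) - 17492) + (3620 + 11213))*(-1/67089) = (1/(-11599 - 17492) + 14833)*(-1/67089) = (1/(-29091) + 14833)*(-1/67089) = (-1/29091 + 14833)*(-1/67089) = (431506802/29091)*(-1/67089) = -431506802/1951686099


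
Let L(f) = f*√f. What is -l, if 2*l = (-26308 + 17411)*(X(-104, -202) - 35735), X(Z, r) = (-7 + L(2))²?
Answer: -158713583 - 124558*√2 ≈ -1.5889e+8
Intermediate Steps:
L(f) = f^(3/2)
X(Z, r) = (-7 + 2*√2)² (X(Z, r) = (-7 + 2^(3/2))² = (-7 + 2*√2)²)
l = 158713583 + 124558*√2 (l = ((-26308 + 17411)*((57 - 28*√2) - 35735))/2 = (-8897*(-35678 - 28*√2))/2 = (317427166 + 249116*√2)/2 = 158713583 + 124558*√2 ≈ 1.5889e+8)
-l = -(158713583 + 124558*√2) = -158713583 - 124558*√2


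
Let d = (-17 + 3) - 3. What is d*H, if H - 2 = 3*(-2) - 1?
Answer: 85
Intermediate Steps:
H = -5 (H = 2 + (3*(-2) - 1) = 2 + (-6 - 1) = 2 - 7 = -5)
d = -17 (d = -14 - 3 = -17)
d*H = -17*(-5) = 85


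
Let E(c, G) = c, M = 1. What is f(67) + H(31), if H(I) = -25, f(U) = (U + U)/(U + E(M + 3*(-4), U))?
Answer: -633/28 ≈ -22.607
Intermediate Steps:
f(U) = 2*U/(-11 + U) (f(U) = (U + U)/(U + (1 + 3*(-4))) = (2*U)/(U + (1 - 12)) = (2*U)/(U - 11) = (2*U)/(-11 + U) = 2*U/(-11 + U))
f(67) + H(31) = 2*67/(-11 + 67) - 25 = 2*67/56 - 25 = 2*67*(1/56) - 25 = 67/28 - 25 = -633/28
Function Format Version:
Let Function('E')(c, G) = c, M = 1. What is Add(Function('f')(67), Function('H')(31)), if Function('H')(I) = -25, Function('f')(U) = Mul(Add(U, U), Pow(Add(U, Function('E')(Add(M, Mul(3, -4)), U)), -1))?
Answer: Rational(-633, 28) ≈ -22.607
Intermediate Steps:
Function('f')(U) = Mul(2, U, Pow(Add(-11, U), -1)) (Function('f')(U) = Mul(Add(U, U), Pow(Add(U, Add(1, Mul(3, -4))), -1)) = Mul(Mul(2, U), Pow(Add(U, Add(1, -12)), -1)) = Mul(Mul(2, U), Pow(Add(U, -11), -1)) = Mul(Mul(2, U), Pow(Add(-11, U), -1)) = Mul(2, U, Pow(Add(-11, U), -1)))
Add(Function('f')(67), Function('H')(31)) = Add(Mul(2, 67, Pow(Add(-11, 67), -1)), -25) = Add(Mul(2, 67, Pow(56, -1)), -25) = Add(Mul(2, 67, Rational(1, 56)), -25) = Add(Rational(67, 28), -25) = Rational(-633, 28)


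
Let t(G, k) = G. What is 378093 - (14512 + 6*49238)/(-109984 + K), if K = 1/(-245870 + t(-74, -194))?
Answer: 10227455920104781/27049904897 ≈ 3.7810e+5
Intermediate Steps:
K = -1/245944 (K = 1/(-245870 - 74) = 1/(-245944) = -1/245944 ≈ -4.0660e-6)
378093 - (14512 + 6*49238)/(-109984 + K) = 378093 - (14512 + 6*49238)/(-109984 - 1/245944) = 378093 - (14512 + 295428)/(-27049904897/245944) = 378093 - 309940*(-245944)/27049904897 = 378093 - 1*(-76227883360/27049904897) = 378093 + 76227883360/27049904897 = 10227455920104781/27049904897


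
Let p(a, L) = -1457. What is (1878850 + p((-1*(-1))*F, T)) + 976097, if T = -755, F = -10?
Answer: 2853490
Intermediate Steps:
(1878850 + p((-1*(-1))*F, T)) + 976097 = (1878850 - 1457) + 976097 = 1877393 + 976097 = 2853490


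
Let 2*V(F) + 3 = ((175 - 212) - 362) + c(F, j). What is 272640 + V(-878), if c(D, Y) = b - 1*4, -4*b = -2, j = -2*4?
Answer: 1089749/4 ≈ 2.7244e+5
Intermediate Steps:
j = -8
b = 1/2 (b = -1/4*(-2) = 1/2 ≈ 0.50000)
c(D, Y) = -7/2 (c(D, Y) = 1/2 - 1*4 = 1/2 - 4 = -7/2)
V(F) = -811/4 (V(F) = -3/2 + (((175 - 212) - 362) - 7/2)/2 = -3/2 + ((-37 - 362) - 7/2)/2 = -3/2 + (-399 - 7/2)/2 = -3/2 + (1/2)*(-805/2) = -3/2 - 805/4 = -811/4)
272640 + V(-878) = 272640 - 811/4 = 1089749/4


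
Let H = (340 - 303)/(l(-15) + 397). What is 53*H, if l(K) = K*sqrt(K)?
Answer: 778517/160984 + 29415*I*sqrt(15)/160984 ≈ 4.836 + 0.70767*I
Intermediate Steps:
l(K) = K**(3/2)
H = 37/(397 - 15*I*sqrt(15)) (H = (340 - 303)/((-15)**(3/2) + 397) = 37/(-15*I*sqrt(15) + 397) = 37/(397 - 15*I*sqrt(15)) ≈ 0.091245 + 0.013352*I)
53*H = 53*(14689/160984 + 555*I*sqrt(15)/160984) = 778517/160984 + 29415*I*sqrt(15)/160984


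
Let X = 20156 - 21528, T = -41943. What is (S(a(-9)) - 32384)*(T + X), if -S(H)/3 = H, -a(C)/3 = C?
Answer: 1406221475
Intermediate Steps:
a(C) = -3*C
S(H) = -3*H
X = -1372
(S(a(-9)) - 32384)*(T + X) = (-(-9)*(-9) - 32384)*(-41943 - 1372) = (-3*27 - 32384)*(-43315) = (-81 - 32384)*(-43315) = -32465*(-43315) = 1406221475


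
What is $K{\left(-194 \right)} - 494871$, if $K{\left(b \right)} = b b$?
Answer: $-457235$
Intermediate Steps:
$K{\left(b \right)} = b^{2}$
$K{\left(-194 \right)} - 494871 = \left(-194\right)^{2} - 494871 = 37636 - 494871 = -457235$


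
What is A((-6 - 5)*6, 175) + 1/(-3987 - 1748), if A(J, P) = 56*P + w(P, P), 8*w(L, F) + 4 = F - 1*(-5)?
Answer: 56329169/5735 ≈ 9822.0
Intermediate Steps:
w(L, F) = 1/8 + F/8 (w(L, F) = -1/2 + (F - 1*(-5))/8 = -1/2 + (F + 5)/8 = -1/2 + (5 + F)/8 = -1/2 + (5/8 + F/8) = 1/8 + F/8)
A(J, P) = 1/8 + 449*P/8 (A(J, P) = 56*P + (1/8 + P/8) = 1/8 + 449*P/8)
A((-6 - 5)*6, 175) + 1/(-3987 - 1748) = (1/8 + (449/8)*175) + 1/(-3987 - 1748) = (1/8 + 78575/8) + 1/(-5735) = 9822 - 1/5735 = 56329169/5735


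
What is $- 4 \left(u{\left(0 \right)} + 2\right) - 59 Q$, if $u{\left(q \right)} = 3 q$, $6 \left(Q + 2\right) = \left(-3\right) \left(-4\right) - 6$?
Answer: $51$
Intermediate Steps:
$Q = -1$ ($Q = -2 + \frac{\left(-3\right) \left(-4\right) - 6}{6} = -2 + \frac{12 - 6}{6} = -2 + \frac{1}{6} \cdot 6 = -2 + 1 = -1$)
$- 4 \left(u{\left(0 \right)} + 2\right) - 59 Q = - 4 \left(3 \cdot 0 + 2\right) - -59 = - 4 \left(0 + 2\right) + 59 = \left(-4\right) 2 + 59 = -8 + 59 = 51$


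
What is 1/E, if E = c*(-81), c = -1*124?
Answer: 1/10044 ≈ 9.9562e-5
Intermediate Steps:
c = -124
E = 10044 (E = -124*(-81) = 10044)
1/E = 1/10044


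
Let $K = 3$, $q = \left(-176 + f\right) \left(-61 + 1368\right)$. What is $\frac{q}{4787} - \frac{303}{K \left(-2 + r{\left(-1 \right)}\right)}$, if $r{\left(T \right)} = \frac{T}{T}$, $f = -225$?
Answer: $- \frac{40620}{4787} \approx -8.4855$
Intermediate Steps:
$q = -524107$ ($q = \left(-176 - 225\right) \left(-61 + 1368\right) = \left(-401\right) 1307 = -524107$)
$r{\left(T \right)} = 1$
$\frac{q}{4787} - \frac{303}{K \left(-2 + r{\left(-1 \right)}\right)} = - \frac{524107}{4787} - \frac{303}{3 \left(-2 + 1\right)} = \left(-524107\right) \frac{1}{4787} - \frac{303}{3 \left(-1\right)} = - \frac{524107}{4787} - \frac{303}{-3} = - \frac{524107}{4787} - -101 = - \frac{524107}{4787} + 101 = - \frac{40620}{4787}$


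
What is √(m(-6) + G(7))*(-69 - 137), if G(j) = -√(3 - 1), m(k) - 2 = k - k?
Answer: -206*√(2 - √2) ≈ -157.67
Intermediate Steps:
m(k) = 2 (m(k) = 2 + (k - k) = 2 + 0 = 2)
G(j) = -√2
√(m(-6) + G(7))*(-69 - 137) = √(2 - √2)*(-69 - 137) = √(2 - √2)*(-206) = -206*√(2 - √2)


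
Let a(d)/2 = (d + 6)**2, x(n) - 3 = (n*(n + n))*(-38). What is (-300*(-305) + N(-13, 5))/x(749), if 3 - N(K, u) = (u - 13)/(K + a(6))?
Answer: -25163333/11724920075 ≈ -0.0021461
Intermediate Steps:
x(n) = 3 - 76*n**2 (x(n) = 3 + (n*(n + n))*(-38) = 3 + (n*(2*n))*(-38) = 3 + (2*n**2)*(-38) = 3 - 76*n**2)
a(d) = 2*(6 + d)**2 (a(d) = 2*(d + 6)**2 = 2*(6 + d)**2)
N(K, u) = 3 - (-13 + u)/(288 + K) (N(K, u) = 3 - (u - 13)/(K + 2*(6 + 6)**2) = 3 - (-13 + u)/(K + 2*12**2) = 3 - (-13 + u)/(K + 2*144) = 3 - (-13 + u)/(K + 288) = 3 - (-13 + u)/(288 + K))
(-300*(-305) + N(-13, 5))/x(749) = (-300*(-305) + (877 - 1*5 + 3*(-13))/(288 - 13))/(3 - 76*749**2) = (91500 + (877 - 5 - 39)/275)/(3 - 76*561001) = (91500 + (1/275)*833)/(3 - 42636076) = (91500 + 833/275)/(-42636073) = (25163333/275)*(-1/42636073) = -25163333/11724920075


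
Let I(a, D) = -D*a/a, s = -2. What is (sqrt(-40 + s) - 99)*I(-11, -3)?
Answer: -297 + 3*I*sqrt(42) ≈ -297.0 + 19.442*I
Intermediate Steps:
I(a, D) = -D
(sqrt(-40 + s) - 99)*I(-11, -3) = (sqrt(-40 - 2) - 99)*(-1*(-3)) = (sqrt(-42) - 99)*3 = (I*sqrt(42) - 99)*3 = (-99 + I*sqrt(42))*3 = -297 + 3*I*sqrt(42)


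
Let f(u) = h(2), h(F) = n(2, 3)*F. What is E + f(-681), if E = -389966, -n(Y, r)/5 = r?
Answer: -389996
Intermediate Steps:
n(Y, r) = -5*r
h(F) = -15*F (h(F) = (-5*3)*F = -15*F)
f(u) = -30 (f(u) = -15*2 = -30)
E + f(-681) = -389966 - 30 = -389996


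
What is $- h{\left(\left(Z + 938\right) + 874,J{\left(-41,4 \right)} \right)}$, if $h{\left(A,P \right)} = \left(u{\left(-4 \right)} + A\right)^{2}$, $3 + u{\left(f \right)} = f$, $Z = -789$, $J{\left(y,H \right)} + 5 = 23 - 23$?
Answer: $-1032256$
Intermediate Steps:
$J{\left(y,H \right)} = -5$ ($J{\left(y,H \right)} = -5 + \left(23 - 23\right) = -5 + 0 = -5$)
$u{\left(f \right)} = -3 + f$
$h{\left(A,P \right)} = \left(-7 + A\right)^{2}$ ($h{\left(A,P \right)} = \left(\left(-3 - 4\right) + A\right)^{2} = \left(-7 + A\right)^{2}$)
$- h{\left(\left(Z + 938\right) + 874,J{\left(-41,4 \right)} \right)} = - \left(-7 + \left(\left(-789 + 938\right) + 874\right)\right)^{2} = - \left(-7 + \left(149 + 874\right)\right)^{2} = - \left(-7 + 1023\right)^{2} = - 1016^{2} = \left(-1\right) 1032256 = -1032256$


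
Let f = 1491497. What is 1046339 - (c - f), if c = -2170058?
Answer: 4707894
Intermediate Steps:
1046339 - (c - f) = 1046339 - (-2170058 - 1*1491497) = 1046339 - (-2170058 - 1491497) = 1046339 - 1*(-3661555) = 1046339 + 3661555 = 4707894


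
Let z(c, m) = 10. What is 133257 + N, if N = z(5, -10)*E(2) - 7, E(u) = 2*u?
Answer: 133290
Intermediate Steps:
N = 33 (N = 10*(2*2) - 7 = 10*4 - 7 = 40 - 7 = 33)
133257 + N = 133257 + 33 = 133290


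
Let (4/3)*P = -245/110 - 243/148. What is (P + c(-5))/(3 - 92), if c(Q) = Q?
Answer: 51457/579568 ≈ 0.088785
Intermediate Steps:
P = -18897/6512 (P = 3*(-245/110 - 243/148)/4 = 3*(-245*1/110 - 243*1/148)/4 = 3*(-49/22 - 243/148)/4 = (¾)*(-6299/1628) = -18897/6512 ≈ -2.9019)
(P + c(-5))/(3 - 92) = (-18897/6512 - 5)/(3 - 92) = -51457/6512/(-89) = -51457/6512*(-1/89) = 51457/579568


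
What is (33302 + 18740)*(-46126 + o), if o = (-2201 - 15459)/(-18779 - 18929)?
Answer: -22629182790254/9427 ≈ -2.4005e+9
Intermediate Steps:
o = 4415/9427 (o = -17660/(-37708) = -17660*(-1/37708) = 4415/9427 ≈ 0.46834)
(33302 + 18740)*(-46126 + o) = (33302 + 18740)*(-46126 + 4415/9427) = 52042*(-434825387/9427) = -22629182790254/9427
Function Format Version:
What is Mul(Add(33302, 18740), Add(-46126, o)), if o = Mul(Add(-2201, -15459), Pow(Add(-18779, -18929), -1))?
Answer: Rational(-22629182790254, 9427) ≈ -2.4005e+9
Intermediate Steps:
o = Rational(4415, 9427) (o = Mul(-17660, Pow(-37708, -1)) = Mul(-17660, Rational(-1, 37708)) = Rational(4415, 9427) ≈ 0.46834)
Mul(Add(33302, 18740), Add(-46126, o)) = Mul(Add(33302, 18740), Add(-46126, Rational(4415, 9427))) = Mul(52042, Rational(-434825387, 9427)) = Rational(-22629182790254, 9427)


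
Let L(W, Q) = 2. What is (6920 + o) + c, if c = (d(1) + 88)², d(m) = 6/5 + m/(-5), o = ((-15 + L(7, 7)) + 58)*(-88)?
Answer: 10881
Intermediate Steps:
o = -3960 (o = ((-15 + 2) + 58)*(-88) = (-13 + 58)*(-88) = 45*(-88) = -3960)
d(m) = 6/5 - m/5 (d(m) = 6*(⅕) + m*(-⅕) = 6/5 - m/5)
c = 7921 (c = ((6/5 - ⅕*1) + 88)² = ((6/5 - ⅕) + 88)² = (1 + 88)² = 89² = 7921)
(6920 + o) + c = (6920 - 3960) + 7921 = 2960 + 7921 = 10881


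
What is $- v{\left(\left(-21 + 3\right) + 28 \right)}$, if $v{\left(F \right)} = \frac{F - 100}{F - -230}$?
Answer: $\frac{3}{8} \approx 0.375$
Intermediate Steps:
$v{\left(F \right)} = \frac{-100 + F}{230 + F}$ ($v{\left(F \right)} = \frac{-100 + F}{F + 230} = \frac{-100 + F}{230 + F}$)
$- v{\left(\left(-21 + 3\right) + 28 \right)} = - \frac{-100 + \left(\left(-21 + 3\right) + 28\right)}{230 + \left(\left(-21 + 3\right) + 28\right)} = - \frac{-100 + \left(-18 + 28\right)}{230 + \left(-18 + 28\right)} = - \frac{-100 + 10}{230 + 10} = - \frac{-90}{240} = \left(-1\right) \left(- \frac{3}{8}\right) = \frac{3}{8}$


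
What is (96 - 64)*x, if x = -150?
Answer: -4800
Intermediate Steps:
(96 - 64)*x = (96 - 64)*(-150) = 32*(-150) = -4800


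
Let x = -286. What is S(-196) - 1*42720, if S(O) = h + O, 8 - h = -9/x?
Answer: -12271697/286 ≈ -42908.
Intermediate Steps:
h = 2279/286 (h = 8 - (-9)/(-286) = 8 - (-9)*(-1)/286 = 8 - 1*9/286 = 8 - 9/286 = 2279/286 ≈ 7.9685)
S(O) = 2279/286 + O
S(-196) - 1*42720 = (2279/286 - 196) - 1*42720 = -53777/286 - 42720 = -12271697/286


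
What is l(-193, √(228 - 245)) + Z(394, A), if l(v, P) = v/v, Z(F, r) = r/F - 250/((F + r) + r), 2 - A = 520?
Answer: 4723/63237 ≈ 0.074687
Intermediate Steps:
A = -518 (A = 2 - 1*520 = 2 - 520 = -518)
Z(F, r) = -250/(F + 2*r) + r/F (Z(F, r) = r/F - 250/(F + 2*r) = -250/(F + 2*r) + r/F)
l(v, P) = 1
l(-193, √(228 - 245)) + Z(394, A) = 1 + (-250*394 + 2*(-518)² + 394*(-518))/(394*(394 + 2*(-518))) = 1 + (-98500 + 2*268324 - 204092)/(394*(394 - 1036)) = 1 + (1/394)*(-98500 + 536648 - 204092)/(-642) = 1 + (1/394)*(-1/642)*234056 = 1 - 58514/63237 = 4723/63237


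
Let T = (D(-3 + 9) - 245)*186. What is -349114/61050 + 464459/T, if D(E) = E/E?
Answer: -7366568621/461782200 ≈ -15.952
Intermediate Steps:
D(E) = 1
T = -45384 (T = (1 - 245)*186 = -244*186 = -45384)
-349114/61050 + 464459/T = -349114/61050 + 464459/(-45384) = -349114*1/61050 + 464459*(-1/45384) = -174557/30525 - 464459/45384 = -7366568621/461782200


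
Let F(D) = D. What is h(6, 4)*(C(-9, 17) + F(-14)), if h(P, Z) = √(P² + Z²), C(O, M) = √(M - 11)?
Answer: 2*√13*(-14 + √6) ≈ -83.292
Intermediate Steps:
C(O, M) = √(-11 + M)
h(6, 4)*(C(-9, 17) + F(-14)) = √(6² + 4²)*(√(-11 + 17) - 14) = √(36 + 16)*(√6 - 14) = √52*(-14 + √6) = (2*√13)*(-14 + √6) = 2*√13*(-14 + √6)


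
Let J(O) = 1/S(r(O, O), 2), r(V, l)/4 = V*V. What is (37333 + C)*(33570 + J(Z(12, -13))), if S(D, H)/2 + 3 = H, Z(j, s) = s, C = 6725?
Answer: 1479005031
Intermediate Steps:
r(V, l) = 4*V² (r(V, l) = 4*(V*V) = 4*V²)
S(D, H) = -6 + 2*H
J(O) = -½ (J(O) = 1/(-6 + 2*2) = 1/(-6 + 4) = 1/(-2) = -½)
(37333 + C)*(33570 + J(Z(12, -13))) = (37333 + 6725)*(33570 - ½) = 44058*(67139/2) = 1479005031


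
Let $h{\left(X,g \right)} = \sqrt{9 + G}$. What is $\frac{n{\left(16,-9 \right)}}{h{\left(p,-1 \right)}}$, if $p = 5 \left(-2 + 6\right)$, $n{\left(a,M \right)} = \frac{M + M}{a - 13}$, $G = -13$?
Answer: $3 i \approx 3.0 i$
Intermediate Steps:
$n{\left(a,M \right)} = \frac{2 M}{-13 + a}$
$p = 20$ ($p = 5 \cdot 4 = 20$)
$h{\left(X,g \right)} = 2 i$ ($h{\left(X,g \right)} = \sqrt{9 - 13} = \sqrt{-4} = 2 i$)
$\frac{n{\left(16,-9 \right)}}{h{\left(p,-1 \right)}} = \frac{2 \left(-9\right) \frac{1}{-13 + 16}}{2 i} = 2 \left(-9\right) \frac{1}{3} \left(- \frac{i}{2}\right) = - 6 \left(- \frac{i}{2}\right) = 3 i$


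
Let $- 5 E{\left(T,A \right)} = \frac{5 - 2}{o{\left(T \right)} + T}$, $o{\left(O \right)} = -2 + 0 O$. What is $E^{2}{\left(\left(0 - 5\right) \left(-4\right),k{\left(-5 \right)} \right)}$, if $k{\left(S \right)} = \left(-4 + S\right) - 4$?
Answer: $\frac{1}{900} \approx 0.0011111$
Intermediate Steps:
$k{\left(S \right)} = -8 + S$
$o{\left(O \right)} = -2$ ($o{\left(O \right)} = -2 + 0 = -2$)
$E{\left(T,A \right)} = - \frac{3}{5 \left(-2 + T\right)}$ ($E{\left(T,A \right)} = - \frac{\left(5 - 2\right) \frac{1}{-2 + T}}{5} = - \frac{3 \frac{1}{-2 + T}}{5} = - \frac{3}{5 \left(-2 + T\right)}$)
$E^{2}{\left(\left(0 - 5\right) \left(-4\right),k{\left(-5 \right)} \right)} = \left(- \frac{3}{-10 + 5 \left(0 - 5\right) \left(-4\right)}\right)^{2} = \left(- \frac{3}{-10 + 5 \left(\left(-5\right) \left(-4\right)\right)}\right)^{2} = \left(- \frac{3}{-10 + 5 \cdot 20}\right)^{2} = \left(- \frac{3}{-10 + 100}\right)^{2} = \left(- \frac{3}{90}\right)^{2} = \left(\left(-3\right) \frac{1}{90}\right)^{2} = \left(- \frac{1}{30}\right)^{2} = \frac{1}{900}$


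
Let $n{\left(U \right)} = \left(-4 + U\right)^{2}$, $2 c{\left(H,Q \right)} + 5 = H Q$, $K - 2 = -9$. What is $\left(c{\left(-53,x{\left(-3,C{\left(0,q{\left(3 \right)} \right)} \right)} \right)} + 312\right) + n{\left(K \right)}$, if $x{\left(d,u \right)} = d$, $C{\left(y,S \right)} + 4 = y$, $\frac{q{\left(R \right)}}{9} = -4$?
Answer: $510$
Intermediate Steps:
$K = -7$ ($K = 2 - 9 = -7$)
$q{\left(R \right)} = -36$ ($q{\left(R \right)} = 9 \left(-4\right) = -36$)
$C{\left(y,S \right)} = -4 + y$
$c{\left(H,Q \right)} = - \frac{5}{2} + \frac{H Q}{2}$
$\left(c{\left(-53,x{\left(-3,C{\left(0,q{\left(3 \right)} \right)} \right)} \right)} + 312\right) + n{\left(K \right)} = \left(\left(- \frac{5}{2} + \frac{1}{2} \left(-53\right) \left(-3\right)\right) + 312\right) + \left(-4 - 7\right)^{2} = \left(\left(- \frac{5}{2} + \frac{159}{2}\right) + 312\right) + \left(-11\right)^{2} = \left(77 + 312\right) + 121 = 389 + 121 = 510$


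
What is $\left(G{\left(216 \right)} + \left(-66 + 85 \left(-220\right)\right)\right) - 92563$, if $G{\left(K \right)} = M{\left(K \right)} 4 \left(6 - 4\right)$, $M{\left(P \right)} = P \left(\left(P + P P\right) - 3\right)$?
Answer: $80878303$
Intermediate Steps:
$M{\left(P \right)} = P \left(-3 + P + P^{2}\right)$ ($M{\left(P \right)} = P \left(\left(P + P^{2}\right) - 3\right) = P \left(-3 + P + P^{2}\right)$)
$G{\left(K \right)} = 8 K \left(-3 + K + K^{2}\right)$ ($G{\left(K \right)} = K \left(-3 + K + K^{2}\right) 4 \left(6 - 4\right) = K \left(-3 + K + K^{2}\right) 4 \cdot 2 = K \left(-3 + K + K^{2}\right) 8 = 8 K \left(-3 + K + K^{2}\right)$)
$\left(G{\left(216 \right)} + \left(-66 + 85 \left(-220\right)\right)\right) - 92563 = \left(8 \cdot 216 \left(-3 + 216 + 216^{2}\right) + \left(-66 + 85 \left(-220\right)\right)\right) - 92563 = \left(8 \cdot 216 \left(-3 + 216 + 46656\right) - 18766\right) - 92563 = \left(8 \cdot 216 \cdot 46869 - 18766\right) - 92563 = \left(80989632 - 18766\right) - 92563 = 80970866 - 92563 = 80878303$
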